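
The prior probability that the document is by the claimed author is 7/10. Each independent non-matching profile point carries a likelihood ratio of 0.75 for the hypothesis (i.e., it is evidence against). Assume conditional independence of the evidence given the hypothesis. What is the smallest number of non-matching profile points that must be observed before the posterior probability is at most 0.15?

9

Prior odds = 0.7/0.3 = 7/3.
Likelihood ratio per non-matching profile point = 0.75.
Target posterior odds = 0.15/0.85 = 3/17.
Require 0.75ⁿ ≤ 3/17 ÷ (7/3) = 9/119.
0.75⁸ = 6561/65536 is still above 9/119 but 0.75⁹ = 19683/262144 is at or below it, so n = 9.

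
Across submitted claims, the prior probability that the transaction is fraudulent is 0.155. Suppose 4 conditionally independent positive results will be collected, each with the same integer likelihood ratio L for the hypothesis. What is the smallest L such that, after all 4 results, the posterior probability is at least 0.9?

3

Prior odds = 0.155/0.845 = 31/169.
Target odds = 0.9/0.1 = 9.
Need L⁴ ≥ 9 ÷ (31/169) = 1521/31.
2⁴ = 16 < 1521/31 ≤ 81 = 3⁴, so L = 3.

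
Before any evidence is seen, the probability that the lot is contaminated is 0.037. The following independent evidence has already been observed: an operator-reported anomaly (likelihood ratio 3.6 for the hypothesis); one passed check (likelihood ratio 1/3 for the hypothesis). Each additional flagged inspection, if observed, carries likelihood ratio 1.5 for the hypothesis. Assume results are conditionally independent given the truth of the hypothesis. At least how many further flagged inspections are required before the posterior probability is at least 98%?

Prior odds = 0.037/0.963 = 37/963.
Combined Bayes factor of the evidence already in hand = 3.6 × (1/3) = 1.2.
Odds after that evidence = (37/963) × 1.2 = 74/1605.
Target odds = 0.98/0.02 = 49.
Need 1.5ⁿ ≥ 49 ÷ (74/1605) = 78645/74.
1.5¹⁷ = 129140163/131072 falls short of 78645/74 but 1.5¹⁸ = 387420489/262144 reaches it, so n = 18.

18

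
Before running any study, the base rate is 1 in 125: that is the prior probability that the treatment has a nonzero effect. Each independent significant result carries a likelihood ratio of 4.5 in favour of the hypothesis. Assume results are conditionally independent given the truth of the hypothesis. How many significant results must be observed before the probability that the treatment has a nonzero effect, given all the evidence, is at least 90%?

5

Prior odds: 0.008 ÷ 0.992 = 1/124.
Likelihood ratio per significant result = 4.5.
Target posterior odds = 0.9/0.1 = 9.
Require 4.5ⁿ ≥ 9 ÷ (1/124) = 1116.
4.5⁴ = 410.0625 falls short of 1116 but 4.5⁵ = 1845.28125 reaches it, so n = 5.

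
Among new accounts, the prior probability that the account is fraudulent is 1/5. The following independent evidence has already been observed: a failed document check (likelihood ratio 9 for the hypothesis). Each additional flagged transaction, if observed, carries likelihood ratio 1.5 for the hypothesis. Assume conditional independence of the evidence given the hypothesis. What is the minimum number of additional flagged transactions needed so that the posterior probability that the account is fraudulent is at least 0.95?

6

Prior odds = 0.2/0.8 = 0.25.
Bayes factor of the evidence already in hand = 9.
Odds after that evidence = 0.25 × 9 = 2.25.
Target odds = 0.95/0.05 = 19.
Need 1.5ⁿ ≥ 19 ÷ 2.25 = 76/9.
1.5⁵ = 7.59375 falls short of 76/9 but 1.5⁶ = 11.390625 reaches it, so n = 6.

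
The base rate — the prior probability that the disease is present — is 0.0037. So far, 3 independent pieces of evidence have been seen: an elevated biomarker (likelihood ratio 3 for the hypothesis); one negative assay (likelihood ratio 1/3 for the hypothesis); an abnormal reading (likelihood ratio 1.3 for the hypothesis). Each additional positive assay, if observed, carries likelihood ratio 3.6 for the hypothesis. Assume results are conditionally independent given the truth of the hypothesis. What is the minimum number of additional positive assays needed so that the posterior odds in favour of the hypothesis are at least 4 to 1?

Prior odds = 0.0037/0.9963 = 37/9963.
Combined Bayes factor of the evidence already in hand = 3 × (1/3) × 1.3 = 1.3.
Odds after that evidence = (37/9963) × 1.3 = 481/99630.
Target odds = 4.
Need 3.6ⁿ ≥ 4 ÷ (481/99630) = 398520/481.
3.6⁵ = 604.66176 falls short of 398520/481 but 3.6⁶ = 34012224/15625 reaches it, so n = 6.

6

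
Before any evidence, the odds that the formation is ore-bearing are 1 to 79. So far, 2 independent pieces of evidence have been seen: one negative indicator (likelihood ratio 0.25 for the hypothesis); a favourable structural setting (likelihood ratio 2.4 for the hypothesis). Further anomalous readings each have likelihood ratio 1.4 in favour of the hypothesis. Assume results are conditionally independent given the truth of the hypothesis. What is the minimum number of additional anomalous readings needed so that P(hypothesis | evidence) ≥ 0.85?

20

Prior odds = 1/79.
Combined Bayes factor of the evidence already in hand = 0.25 × 2.4 = 0.6.
Odds after that evidence = (1/79) × 0.6 = 3/395.
Target odds = 0.85/0.15 = 17/3.
Need 1.4ⁿ ≥ 17/3 ÷ (3/395) = 6715/9.
1.4¹⁹ ≈597.63 falls short of 6715/9 but 1.4²⁰ ≈836.683 reaches it, so n = 20.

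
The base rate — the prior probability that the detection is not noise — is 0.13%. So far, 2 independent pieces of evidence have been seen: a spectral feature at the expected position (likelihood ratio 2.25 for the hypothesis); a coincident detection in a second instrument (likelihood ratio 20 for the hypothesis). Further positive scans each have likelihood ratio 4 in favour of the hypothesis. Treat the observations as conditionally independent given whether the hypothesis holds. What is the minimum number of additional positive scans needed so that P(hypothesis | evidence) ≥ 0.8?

4

Prior odds = 0.0013/0.9987 = 13/9987.
Combined Bayes factor of the evidence already in hand = 2.25 × 20 = 45.
Odds after that evidence = (13/9987) × 45 = 195/3329.
Target odds = 0.8/0.2 = 4.
Need 4ⁿ ≥ 4 ÷ (195/3329) = 13316/195.
4³ = 64 falls short of 13316/195 but 4⁴ = 256 reaches it, so n = 4.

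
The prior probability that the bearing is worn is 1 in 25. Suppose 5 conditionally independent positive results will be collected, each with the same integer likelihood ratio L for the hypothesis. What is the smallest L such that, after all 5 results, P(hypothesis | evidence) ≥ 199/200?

Prior odds = 0.04/0.96 = 1/24.
Target odds = 0.995/0.005 = 199.
Need L⁵ ≥ 199 ÷ (1/24) = 4776.
5⁵ = 3125 < 4776 ≤ 7776 = 6⁵, so L = 6.

6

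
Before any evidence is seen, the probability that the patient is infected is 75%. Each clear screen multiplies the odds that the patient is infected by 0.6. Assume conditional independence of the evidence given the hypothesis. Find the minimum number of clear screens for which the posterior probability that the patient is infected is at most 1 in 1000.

Prior odds = 0.75/0.25 = 3.
Likelihood ratio per clear screen = 0.6.
Target posterior odds = 0.001/0.999 = 1/999.
Require 0.6ⁿ ≤ 1/999 ÷ 3 = 1/2997.
0.6¹⁵ ≈0.000470185 is still above 1/2997 but 0.6¹⁶ ≈0.000282111 is at or below it, so n = 16.

16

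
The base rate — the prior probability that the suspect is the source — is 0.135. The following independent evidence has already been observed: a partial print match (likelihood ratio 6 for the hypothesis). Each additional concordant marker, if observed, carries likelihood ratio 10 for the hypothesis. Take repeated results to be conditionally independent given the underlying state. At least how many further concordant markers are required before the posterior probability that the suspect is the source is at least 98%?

2

Prior odds = 0.135/0.865 = 27/173.
Bayes factor of the evidence already in hand = 6.
Odds after that evidence = (27/173) × 6 = 162/173.
Target odds = 0.98/0.02 = 49.
Need 10ⁿ ≥ 49 ÷ (162/173) = 8477/162.
10¹ = 10 falls short of 8477/162 but 10² = 100 reaches it, so n = 2.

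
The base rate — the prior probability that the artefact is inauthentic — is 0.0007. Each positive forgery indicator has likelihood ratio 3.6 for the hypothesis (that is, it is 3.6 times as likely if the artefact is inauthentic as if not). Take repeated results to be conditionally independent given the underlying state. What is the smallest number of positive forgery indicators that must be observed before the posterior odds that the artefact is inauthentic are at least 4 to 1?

7

Prior odds: 0.0007 ÷ 0.9993 = 7/9993.
Likelihood ratio per positive forgery indicator = 3.6.
Target odds = 4.
Require 3.6ⁿ ≥ 4 ÷ (7/9993) = 39972/7.
3.6⁶ = 34012224/15625 falls short of 39972/7 but 3.6⁷ = 612220032/78125 reaches it, so n = 7.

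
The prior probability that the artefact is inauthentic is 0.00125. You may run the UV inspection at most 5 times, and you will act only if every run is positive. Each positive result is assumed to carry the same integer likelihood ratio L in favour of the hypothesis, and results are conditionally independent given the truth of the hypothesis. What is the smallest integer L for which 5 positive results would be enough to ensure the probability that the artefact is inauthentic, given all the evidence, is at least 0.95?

Prior odds = 0.00125/0.99875 = 1/799.
Target odds = 0.95/0.05 = 19.
Need L⁵ ≥ 19 ÷ (1/799) = 15181.
6⁵ = 7776 < 15181 ≤ 16807 = 7⁵, so L = 7.

7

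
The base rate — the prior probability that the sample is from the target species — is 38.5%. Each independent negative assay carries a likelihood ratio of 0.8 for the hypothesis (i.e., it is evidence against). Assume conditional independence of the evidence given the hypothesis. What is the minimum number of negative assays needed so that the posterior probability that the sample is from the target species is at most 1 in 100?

Prior odds: 0.385 ÷ 0.615 = 77/123.
Likelihood ratio per negative assay = 0.8.
Target posterior odds = 0.01/0.99 = 1/99.
Require 0.8ⁿ ≤ 1/99 ÷ (77/123) = 41/2541.
0.8¹⁸ ≈0.0180144 is still above 41/2541 but 0.8¹⁹ ≈0.0144115 is at or below it, so n = 19.

19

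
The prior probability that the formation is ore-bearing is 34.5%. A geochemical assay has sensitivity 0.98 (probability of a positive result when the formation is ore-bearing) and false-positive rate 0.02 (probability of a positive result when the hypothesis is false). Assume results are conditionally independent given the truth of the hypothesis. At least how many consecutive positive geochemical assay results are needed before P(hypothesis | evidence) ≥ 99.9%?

2

Prior odds = 0.345/0.655 = 69/131.
Likelihood ratio of a positive result = 0.98/0.02 = 49.
Target odds: 0.999 ÷ 0.001 = 999.
Require 49ⁿ ≥ 999 ÷ (69/131) = 43623/23.
49¹ = 49 falls short of 43623/23 but 49² = 2401 reaches it, so n = 2.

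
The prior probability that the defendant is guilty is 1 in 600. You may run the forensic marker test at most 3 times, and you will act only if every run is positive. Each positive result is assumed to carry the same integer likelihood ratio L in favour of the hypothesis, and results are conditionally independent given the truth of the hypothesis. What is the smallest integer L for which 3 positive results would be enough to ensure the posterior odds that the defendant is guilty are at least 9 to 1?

18

Prior odds = (1/600)/(599/600) = 1/599.
Target odds = 9.
Need L³ ≥ 9 ÷ (1/599) = 5391.
17³ = 4913 < 5391 ≤ 5832 = 18³, so L = 18.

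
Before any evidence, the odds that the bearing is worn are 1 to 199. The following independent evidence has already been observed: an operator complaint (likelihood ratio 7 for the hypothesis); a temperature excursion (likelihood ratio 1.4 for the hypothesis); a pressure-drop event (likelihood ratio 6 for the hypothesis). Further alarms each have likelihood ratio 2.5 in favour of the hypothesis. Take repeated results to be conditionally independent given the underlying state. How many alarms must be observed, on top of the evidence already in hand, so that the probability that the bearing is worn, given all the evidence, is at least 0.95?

Prior odds = 1/199.
Combined Bayes factor of the evidence already in hand = 7 × 1.4 × 6 = 58.8.
Odds after that evidence = (1/199) × 58.8 = 294/995.
Target odds = 0.95/0.05 = 19.
Need 2.5ⁿ ≥ 19 ÷ (294/995) = 18905/294.
2.5⁴ = 39.0625 falls short of 18905/294 but 2.5⁵ = 97.65625 reaches it, so n = 5.

5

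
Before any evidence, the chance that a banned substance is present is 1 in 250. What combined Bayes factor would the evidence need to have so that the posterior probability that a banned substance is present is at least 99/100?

Prior odds = 0.004/0.996 = 1/249.
Target odds = 0.99/0.01 = 99.
Required Bayes factor = 99 ÷ (1/249) = 24651.

24651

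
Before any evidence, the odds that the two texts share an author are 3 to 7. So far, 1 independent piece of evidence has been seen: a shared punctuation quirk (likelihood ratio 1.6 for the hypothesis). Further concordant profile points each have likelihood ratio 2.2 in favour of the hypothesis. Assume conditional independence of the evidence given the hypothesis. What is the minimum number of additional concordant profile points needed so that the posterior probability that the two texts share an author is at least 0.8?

3

Prior odds = 3/7.
Bayes factor of the evidence already in hand = 1.6.
Odds after that evidence = (3/7) × 1.6 = 24/35.
Target odds = 0.8/0.2 = 4.
Need 2.2ⁿ ≥ 4 ÷ (24/35) = 35/6.
2.2² = 4.84 falls short of 35/6 but 2.2³ = 10.648 reaches it, so n = 3.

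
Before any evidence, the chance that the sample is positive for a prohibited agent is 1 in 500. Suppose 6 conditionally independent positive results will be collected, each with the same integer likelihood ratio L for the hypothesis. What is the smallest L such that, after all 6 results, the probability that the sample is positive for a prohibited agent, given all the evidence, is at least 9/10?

Prior odds = 0.002/0.998 = 1/499.
Target odds = 0.9/0.1 = 9.
Need L⁶ ≥ 9 ÷ (1/499) = 4491.
4⁶ = 4096 < 4491 ≤ 15625 = 5⁶, so L = 5.

5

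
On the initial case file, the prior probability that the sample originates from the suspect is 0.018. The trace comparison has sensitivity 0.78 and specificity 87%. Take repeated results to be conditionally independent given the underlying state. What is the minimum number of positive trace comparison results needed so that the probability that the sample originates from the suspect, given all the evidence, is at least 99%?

Prior odds = 0.018/0.982 = 9/491.
False-positive rate = 1 − 0.87 = 0.13; likelihood ratio of a positive = 0.78/0.13 = 6.
Target posterior odds = 0.99/0.01 = 99.
Require 6ⁿ ≥ 99 ÷ (9/491) = 5401.
6⁴ = 1296 falls short of 5401 but 6⁵ = 7776 reaches it, so n = 5.

5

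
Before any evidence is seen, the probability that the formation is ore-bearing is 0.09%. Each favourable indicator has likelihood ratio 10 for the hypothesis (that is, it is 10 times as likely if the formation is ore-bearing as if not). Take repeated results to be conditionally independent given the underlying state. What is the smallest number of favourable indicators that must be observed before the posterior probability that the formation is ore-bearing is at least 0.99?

6

Prior odds = 0.0009/0.9991 = 9/9991.
Likelihood ratio per favourable indicator = 10.
Target posterior odds = 0.99/0.01 = 99.
Need (9/9991) × 10ⁿ ≥ 99, i.e. 10ⁿ ≥ 109901.
10⁵ = 100000 falls short of 109901 but 10⁶ = 1000000 reaches it, so n = 6.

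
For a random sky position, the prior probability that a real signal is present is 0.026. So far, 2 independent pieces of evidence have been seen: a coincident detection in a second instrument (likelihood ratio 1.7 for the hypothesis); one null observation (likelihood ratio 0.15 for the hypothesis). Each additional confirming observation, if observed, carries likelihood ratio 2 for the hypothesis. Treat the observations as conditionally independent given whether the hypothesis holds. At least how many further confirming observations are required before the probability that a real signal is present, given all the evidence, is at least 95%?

12

Prior odds = 0.026/0.974 = 13/487.
Combined Bayes factor of the evidence already in hand = 1.7 × 0.15 = 0.255.
Odds after that evidence = (13/487) × 0.255 = 663/97400.
Target odds = 0.95/0.05 = 19.
Need 2ⁿ ≥ 19 ÷ (663/97400) = 1850600/663.
2¹¹ = 2048 falls short of 1850600/663 but 2¹² = 4096 reaches it, so n = 12.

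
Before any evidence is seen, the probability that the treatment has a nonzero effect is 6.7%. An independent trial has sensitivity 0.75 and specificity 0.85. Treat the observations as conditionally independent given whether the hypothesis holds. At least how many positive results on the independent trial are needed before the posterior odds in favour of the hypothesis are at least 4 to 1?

3

Prior odds = 0.067/0.933 = 67/933.
False-positive rate = 1 − 0.85 = 0.15; likelihood ratio of a positive = 0.75/0.15 = 5.
Target odds = 4.
Need (67/933) × 5ⁿ ≥ 4, i.e. 5ⁿ ≥ 3732/67.
5² = 25 falls short of 3732/67 but 5³ = 125 reaches it, so n = 3.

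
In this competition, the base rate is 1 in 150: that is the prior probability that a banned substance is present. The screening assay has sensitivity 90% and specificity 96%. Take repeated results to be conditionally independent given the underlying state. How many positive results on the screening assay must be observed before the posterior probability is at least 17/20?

Prior odds: (1/150) ÷ (149/150) = 1/149.
False-positive rate = 1 − 0.96 = 0.04; likelihood ratio of a positive = 0.9/0.04 = 22.5.
Target posterior odds = 0.85/0.15 = 17/3.
Require 22.5ⁿ ≥ 17/3 ÷ (1/149) = 2533/3.
22.5² = 506.25 falls short of 2533/3 but 22.5³ = 11390.625 reaches it, so n = 3.

3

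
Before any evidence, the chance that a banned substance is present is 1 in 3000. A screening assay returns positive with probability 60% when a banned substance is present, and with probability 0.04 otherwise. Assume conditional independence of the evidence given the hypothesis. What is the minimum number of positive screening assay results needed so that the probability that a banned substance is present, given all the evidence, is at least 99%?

Prior odds = (1/3000)/(2999/3000) = 1/2999.
Likelihood ratio of a positive result = 0.6/0.04 = 15.
Target odds: 0.99 ÷ 0.01 = 99.
Require 15ⁿ ≥ 99 ÷ (1/2999) = 296901.
15⁴ = 50625 falls short of 296901 but 15⁵ = 759375 reaches it, so n = 5.

5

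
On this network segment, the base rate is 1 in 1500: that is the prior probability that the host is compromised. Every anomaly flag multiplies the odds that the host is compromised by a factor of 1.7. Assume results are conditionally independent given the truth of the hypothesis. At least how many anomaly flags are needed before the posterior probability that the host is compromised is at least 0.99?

Prior odds = (1/1500)/(1499/1500) = 1/1499.
Likelihood ratio per anomaly flag = 1.7.
Target posterior odds = 0.99/0.01 = 99.
Need (1/1499) × 1.7ⁿ ≥ 99, i.e. 1.7ⁿ ≥ 148401.
1.7²² ≈117456 falls short of 148401 but 1.7²³ ≈199676 reaches it, so n = 23.

23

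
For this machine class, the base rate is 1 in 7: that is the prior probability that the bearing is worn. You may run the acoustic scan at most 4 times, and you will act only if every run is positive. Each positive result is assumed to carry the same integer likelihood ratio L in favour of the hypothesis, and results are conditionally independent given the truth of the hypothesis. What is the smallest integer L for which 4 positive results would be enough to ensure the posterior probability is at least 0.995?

6

Prior odds = (1/7)/(6/7) = 1/6.
Target odds = 0.995/0.005 = 199.
Need L⁴ ≥ 199 ÷ (1/6) = 1194.
5⁴ = 625 < 1194 ≤ 1296 = 6⁴, so L = 6.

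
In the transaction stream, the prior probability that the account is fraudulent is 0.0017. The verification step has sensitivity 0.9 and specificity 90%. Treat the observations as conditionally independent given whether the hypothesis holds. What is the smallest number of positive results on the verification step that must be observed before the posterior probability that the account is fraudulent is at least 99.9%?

Prior odds: 0.0017 ÷ 0.9983 = 17/9983.
False-positive rate = 1 − 0.9 = 0.1; likelihood ratio of a positive = 0.9/0.1 = 9.
Target posterior odds = 0.999/0.001 = 999.
Need (17/9983) × 9ⁿ ≥ 999, i.e. 9ⁿ ≥ 9973017/17.
9⁶ = 531441 falls short of 9973017/17 but 9⁷ = 4782969 reaches it, so n = 7.

7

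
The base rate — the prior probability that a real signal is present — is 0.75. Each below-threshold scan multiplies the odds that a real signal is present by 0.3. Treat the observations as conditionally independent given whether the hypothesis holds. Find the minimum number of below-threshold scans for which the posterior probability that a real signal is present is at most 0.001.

Prior odds: 0.75 ÷ 0.25 = 3.
Likelihood ratio per below-threshold scan = 0.3.
Target odds: 0.001 ÷ 0.999 = 1/999.
Need 3 × 0.3ⁿ ≤ 1/999, i.e. 0.3ⁿ ≤ 1/2997.
0.3⁶ = 729/1000000 is still above 1/2997 but 0.3⁷ = 2187/10000000 is at or below it, so n = 7.

7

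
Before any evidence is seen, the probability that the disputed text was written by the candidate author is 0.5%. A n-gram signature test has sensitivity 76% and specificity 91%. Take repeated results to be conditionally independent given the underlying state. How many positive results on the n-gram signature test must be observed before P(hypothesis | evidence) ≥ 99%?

5

Prior odds: 0.005 ÷ 0.995 = 1/199.
False-positive rate = 1 − 0.91 = 0.09; likelihood ratio of a positive = 0.76/0.09 = 76/9.
Target odds: 0.99 ÷ 0.01 = 99.
Require (76/9)ⁿ ≥ 99 ÷ (1/199) = 19701.
(76/9)⁴ = 33362176/6561 falls short of 19701 but (76/9)⁵ ≈42939.3 reaches it, so n = 5.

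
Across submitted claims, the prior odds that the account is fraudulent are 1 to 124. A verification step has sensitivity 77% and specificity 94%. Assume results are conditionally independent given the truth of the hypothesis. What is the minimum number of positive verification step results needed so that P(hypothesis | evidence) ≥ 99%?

Prior odds = 1/124.
False-positive rate = 1 − 0.94 = 0.06; likelihood ratio of a positive = 0.77/0.06 = 77/6.
Target odds: 0.99 ÷ 0.01 = 99.
Need (1/124) × (77/6)ⁿ ≥ 99, i.e. (77/6)ⁿ ≥ 12276.
(77/6)³ = 456533/216 falls short of 12276 but (77/6)⁴ = 35153041/1296 reaches it, so n = 4.

4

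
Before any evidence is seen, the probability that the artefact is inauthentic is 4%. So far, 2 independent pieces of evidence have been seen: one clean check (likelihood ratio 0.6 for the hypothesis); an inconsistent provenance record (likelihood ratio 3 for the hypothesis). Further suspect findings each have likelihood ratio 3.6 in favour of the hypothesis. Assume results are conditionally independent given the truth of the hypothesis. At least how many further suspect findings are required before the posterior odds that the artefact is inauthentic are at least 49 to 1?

6

Prior odds = 0.04/0.96 = 1/24.
Combined Bayes factor of the evidence already in hand = 0.6 × 3 = 1.8.
Odds after that evidence = (1/24) × 1.8 = 0.075.
Target odds = 49.
Need 3.6ⁿ ≥ 49 ÷ 0.075 = 1960/3.
3.6⁵ = 604.66176 falls short of 1960/3 but 3.6⁶ = 34012224/15625 reaches it, so n = 6.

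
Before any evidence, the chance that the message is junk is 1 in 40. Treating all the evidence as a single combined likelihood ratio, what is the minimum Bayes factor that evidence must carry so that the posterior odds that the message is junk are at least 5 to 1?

Prior odds = 0.025/0.975 = 1/39.
Target odds = 5.
Required Bayes factor = 5 ÷ (1/39) = 195.

195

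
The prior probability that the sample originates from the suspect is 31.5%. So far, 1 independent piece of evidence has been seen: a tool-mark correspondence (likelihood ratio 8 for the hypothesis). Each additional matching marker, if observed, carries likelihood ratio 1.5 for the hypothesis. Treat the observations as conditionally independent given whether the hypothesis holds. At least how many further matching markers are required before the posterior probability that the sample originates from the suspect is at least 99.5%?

10

Prior odds = 0.315/0.685 = 63/137.
Bayes factor of the evidence already in hand = 8.
Odds after that evidence = (63/137) × 8 = 504/137.
Target odds = 0.995/0.005 = 199.
Need 1.5ⁿ ≥ 199 ÷ (504/137) = 27263/504.
1.5⁹ = 19683/512 falls short of 27263/504 but 1.5¹⁰ = 59049/1024 reaches it, so n = 10.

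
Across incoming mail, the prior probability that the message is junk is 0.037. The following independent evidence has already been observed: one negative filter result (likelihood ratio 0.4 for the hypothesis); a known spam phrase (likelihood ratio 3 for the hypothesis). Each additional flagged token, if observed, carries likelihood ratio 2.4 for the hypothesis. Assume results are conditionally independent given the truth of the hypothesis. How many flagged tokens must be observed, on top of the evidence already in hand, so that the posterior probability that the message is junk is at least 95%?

Prior odds = 0.037/0.963 = 37/963.
Combined Bayes factor of the evidence already in hand = 0.4 × 3 = 1.2.
Odds after that evidence = (37/963) × 1.2 = 74/1605.
Target odds = 0.95/0.05 = 19.
Need 2.4ⁿ ≥ 19 ÷ (74/1605) = 30495/74.
2.4⁶ = 2985984/15625 falls short of 30495/74 but 2.4⁷ = 35831808/78125 reaches it, so n = 7.

7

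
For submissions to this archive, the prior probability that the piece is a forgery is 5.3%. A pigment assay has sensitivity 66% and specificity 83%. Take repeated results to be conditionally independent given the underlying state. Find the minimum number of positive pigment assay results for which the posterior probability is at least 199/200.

Prior odds: 0.053 ÷ 0.947 = 53/947.
False-positive rate = 1 − 0.83 = 0.17; likelihood ratio of a positive = 0.66/0.17 = 66/17.
Target odds: 0.995 ÷ 0.005 = 199.
Need (53/947) × (66/17)ⁿ ≥ 199, i.e. (66/17)ⁿ ≥ 188453/53.
(66/17)⁶ ≈3424.29 falls short of 188453/53 but (66/17)⁷ ≈13294.3 reaches it, so n = 7.

7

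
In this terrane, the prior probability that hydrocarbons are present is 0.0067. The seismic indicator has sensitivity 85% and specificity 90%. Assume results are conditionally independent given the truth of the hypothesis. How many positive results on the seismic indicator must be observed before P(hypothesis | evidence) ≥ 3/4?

Prior odds: 0.0067 ÷ 0.9933 = 67/9933.
False-positive rate = 1 − 0.9 = 0.1; likelihood ratio of a positive = 0.85/0.1 = 8.5.
Target posterior odds = 0.75/0.25 = 3.
Need (67/9933) × 8.5ⁿ ≥ 3, i.e. 8.5ⁿ ≥ 29799/67.
8.5² = 72.25 falls short of 29799/67 but 8.5³ = 614.125 reaches it, so n = 3.

3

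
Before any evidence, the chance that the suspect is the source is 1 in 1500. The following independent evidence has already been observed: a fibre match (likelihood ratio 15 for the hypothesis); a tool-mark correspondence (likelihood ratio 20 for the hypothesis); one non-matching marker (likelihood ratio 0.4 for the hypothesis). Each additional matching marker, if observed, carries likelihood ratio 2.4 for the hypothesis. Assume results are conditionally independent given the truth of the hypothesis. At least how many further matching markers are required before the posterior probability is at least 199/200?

Prior odds = (1/1500)/(1499/1500) = 1/1499.
Combined Bayes factor of the evidence already in hand = 15 × 20 × 0.4 = 120.
Odds after that evidence = (1/1499) × 120 = 120/1499.
Target odds = 0.995/0.005 = 199.
Need 2.4ⁿ ≥ 199 ÷ (120/1499) = 298301/120.
2.4⁸ = 429981696/390625 falls short of 298301/120 but 2.4⁹ ≈2641.81 reaches it, so n = 9.

9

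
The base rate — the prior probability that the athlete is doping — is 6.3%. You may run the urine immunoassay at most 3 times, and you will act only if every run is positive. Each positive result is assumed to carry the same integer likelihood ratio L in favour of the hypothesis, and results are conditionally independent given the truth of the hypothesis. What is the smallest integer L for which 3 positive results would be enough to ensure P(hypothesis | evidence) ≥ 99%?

12

Prior odds = 0.063/0.937 = 63/937.
Target odds = 0.99/0.01 = 99.
Need L³ ≥ 99 ÷ (63/937) = 10307/7.
11³ = 1331 < 10307/7 ≤ 1728 = 12³, so L = 12.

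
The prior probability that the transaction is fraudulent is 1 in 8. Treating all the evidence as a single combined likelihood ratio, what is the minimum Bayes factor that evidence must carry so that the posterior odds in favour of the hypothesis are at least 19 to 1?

133

Prior odds = 0.125/0.875 = 1/7.
Target odds = 19.
Required Bayes factor = 19 ÷ (1/7) = 133.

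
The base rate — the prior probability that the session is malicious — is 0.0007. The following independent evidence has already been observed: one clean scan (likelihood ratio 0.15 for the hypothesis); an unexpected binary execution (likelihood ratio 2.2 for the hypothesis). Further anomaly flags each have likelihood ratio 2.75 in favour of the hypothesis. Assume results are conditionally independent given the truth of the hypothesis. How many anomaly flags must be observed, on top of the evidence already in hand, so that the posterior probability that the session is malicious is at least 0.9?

11

Prior odds = 0.0007/0.9993 = 7/9993.
Combined Bayes factor of the evidence already in hand = 0.15 × 2.2 = 0.33.
Odds after that evidence = (7/9993) × 0.33 = 77/333100.
Target odds = 0.9/0.1 = 9.
Need 2.75ⁿ ≥ 9 ÷ (77/333100) = 2997900/77.
2.75¹⁰ ≈24735.9 falls short of 2997900/77 but 2.75¹¹ ≈68023.6 reaches it, so n = 11.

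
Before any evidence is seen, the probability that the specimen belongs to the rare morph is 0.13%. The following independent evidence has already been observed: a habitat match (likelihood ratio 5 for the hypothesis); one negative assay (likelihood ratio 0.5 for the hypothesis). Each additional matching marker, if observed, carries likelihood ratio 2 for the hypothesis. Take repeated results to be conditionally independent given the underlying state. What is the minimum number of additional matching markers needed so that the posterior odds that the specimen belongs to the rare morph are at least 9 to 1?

Prior odds = 0.0013/0.9987 = 13/9987.
Combined Bayes factor of the evidence already in hand = 5 × 0.5 = 2.5.
Odds after that evidence = (13/9987) × 2.5 = 65/19974.
Target odds = 9.
Need 2ⁿ ≥ 9 ÷ (65/19974) = 179766/65.
2¹¹ = 2048 falls short of 179766/65 but 2¹² = 4096 reaches it, so n = 12.

12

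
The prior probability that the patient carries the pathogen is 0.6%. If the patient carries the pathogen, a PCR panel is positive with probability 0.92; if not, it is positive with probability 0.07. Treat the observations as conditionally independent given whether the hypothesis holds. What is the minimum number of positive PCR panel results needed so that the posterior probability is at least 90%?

3

Prior odds: 0.006 ÷ 0.994 = 3/497.
Likelihood ratio of a positive = 0.92/0.07 = 92/7.
Target posterior odds = 0.9/0.1 = 9.
Need (3/497) × (92/7)ⁿ ≥ 9, i.e. (92/7)ⁿ ≥ 1491.
(92/7)² = 8464/49 falls short of 1491 but (92/7)³ = 778688/343 reaches it, so n = 3.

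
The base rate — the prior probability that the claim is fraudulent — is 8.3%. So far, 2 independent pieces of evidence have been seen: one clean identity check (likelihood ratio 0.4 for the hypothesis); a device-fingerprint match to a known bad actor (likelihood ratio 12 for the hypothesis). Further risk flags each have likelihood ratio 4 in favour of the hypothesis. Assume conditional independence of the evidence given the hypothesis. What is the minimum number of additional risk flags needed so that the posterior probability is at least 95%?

Prior odds = 0.083/0.917 = 83/917.
Combined Bayes factor of the evidence already in hand = 0.4 × 12 = 4.8.
Odds after that evidence = (83/917) × 4.8 = 1992/4585.
Target odds = 0.95/0.05 = 19.
Need 4ⁿ ≥ 19 ÷ (1992/4585) = 87115/1992.
4² = 16 falls short of 87115/1992 but 4³ = 64 reaches it, so n = 3.

3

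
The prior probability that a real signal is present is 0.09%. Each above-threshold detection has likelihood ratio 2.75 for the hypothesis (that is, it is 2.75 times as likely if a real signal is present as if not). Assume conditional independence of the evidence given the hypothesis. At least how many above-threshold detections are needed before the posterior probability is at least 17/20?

Prior odds = 0.0009/0.9991 = 9/9991.
Likelihood ratio per above-threshold detection = 2.75.
Target odds: 0.85 ÷ 0.15 = 17/3.
Need (9/9991) × 2.75ⁿ ≥ 17/3, i.e. 2.75ⁿ ≥ 169847/27.
2.75⁸ = 214358881/65536 falls short of 169847/27 but 2.75⁹ ≈8994.86 reaches it, so n = 9.

9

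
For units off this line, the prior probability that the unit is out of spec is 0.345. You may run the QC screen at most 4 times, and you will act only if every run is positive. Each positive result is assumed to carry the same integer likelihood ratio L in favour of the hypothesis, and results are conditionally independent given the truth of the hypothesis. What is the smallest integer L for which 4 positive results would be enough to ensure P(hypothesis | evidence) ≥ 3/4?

2

Prior odds = 0.345/0.655 = 69/131.
Target odds = 0.75/0.25 = 3.
Need L⁴ ≥ 3 ÷ (69/131) = 131/23.
1⁴ = 1 < 131/23 ≤ 16 = 2⁴, so L = 2.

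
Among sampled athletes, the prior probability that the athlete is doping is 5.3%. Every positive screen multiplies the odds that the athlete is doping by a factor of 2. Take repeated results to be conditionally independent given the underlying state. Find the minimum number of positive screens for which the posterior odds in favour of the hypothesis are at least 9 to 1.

Prior odds: 0.053 ÷ 0.947 = 53/947.
Likelihood ratio per positive screen = 2.
Target odds = 9.
Need (53/947) × 2ⁿ ≥ 9, i.e. 2ⁿ ≥ 8523/53.
2⁷ = 128 falls short of 8523/53 but 2⁸ = 256 reaches it, so n = 8.

8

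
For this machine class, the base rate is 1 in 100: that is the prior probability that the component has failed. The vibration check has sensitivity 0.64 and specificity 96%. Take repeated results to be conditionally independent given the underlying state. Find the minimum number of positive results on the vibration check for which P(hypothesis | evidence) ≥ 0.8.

Prior odds: 0.01 ÷ 0.99 = 1/99.
False-positive rate = 1 − 0.96 = 0.04; likelihood ratio of a positive = 0.64/0.04 = 16.
Target posterior odds = 0.8/0.2 = 4.
Require 16ⁿ ≥ 4 ÷ (1/99) = 396.
16² = 256 falls short of 396 but 16³ = 4096 reaches it, so n = 3.

3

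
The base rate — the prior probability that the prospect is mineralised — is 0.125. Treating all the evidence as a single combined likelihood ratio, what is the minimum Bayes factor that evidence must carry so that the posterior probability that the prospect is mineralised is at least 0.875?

Prior odds = 0.125/0.875 = 1/7.
Target odds = 0.875/0.125 = 7.
Required Bayes factor = 7 ÷ (1/7) = 49.

49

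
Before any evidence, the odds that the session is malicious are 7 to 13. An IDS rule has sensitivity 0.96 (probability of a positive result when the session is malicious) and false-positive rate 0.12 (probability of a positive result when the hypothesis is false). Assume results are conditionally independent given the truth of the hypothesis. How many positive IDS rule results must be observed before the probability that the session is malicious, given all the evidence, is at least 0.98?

Prior odds = 7/13.
Likelihood ratio of a positive result = 0.96/0.12 = 8.
Target posterior odds = 0.98/0.02 = 49.
Need (7/13) × 8ⁿ ≥ 49, i.e. 8ⁿ ≥ 91.
8² = 64 falls short of 91 but 8³ = 512 reaches it, so n = 3.

3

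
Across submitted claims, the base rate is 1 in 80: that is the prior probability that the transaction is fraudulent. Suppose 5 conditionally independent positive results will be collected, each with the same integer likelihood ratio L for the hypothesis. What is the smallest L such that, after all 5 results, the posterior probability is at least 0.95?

Prior odds = 0.0125/0.9875 = 1/79.
Target odds = 0.95/0.05 = 19.
Need L⁵ ≥ 19 ÷ (1/79) = 1501.
4⁵ = 1024 < 1501 ≤ 3125 = 5⁵, so L = 5.

5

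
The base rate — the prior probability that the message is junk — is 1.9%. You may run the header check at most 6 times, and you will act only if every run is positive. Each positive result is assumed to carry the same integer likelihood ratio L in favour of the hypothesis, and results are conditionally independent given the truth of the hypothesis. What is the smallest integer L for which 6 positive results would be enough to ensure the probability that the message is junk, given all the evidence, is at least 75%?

Prior odds = 0.019/0.981 = 19/981.
Target odds = 0.75/0.25 = 3.
Need L⁶ ≥ 3 ÷ (19/981) = 2943/19.
2⁶ = 64 < 2943/19 ≤ 729 = 3⁶, so L = 3.

3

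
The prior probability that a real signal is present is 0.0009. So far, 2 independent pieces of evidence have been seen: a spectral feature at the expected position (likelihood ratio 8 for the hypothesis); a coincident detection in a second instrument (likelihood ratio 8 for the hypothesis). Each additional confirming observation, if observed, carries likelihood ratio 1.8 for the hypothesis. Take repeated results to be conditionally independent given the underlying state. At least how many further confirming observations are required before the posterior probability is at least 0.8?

8

Prior odds = 0.0009/0.9991 = 9/9991.
Combined Bayes factor of the evidence already in hand = 8 × 8 = 64.
Odds after that evidence = (9/9991) × 64 = 576/9991.
Target odds = 0.8/0.2 = 4.
Need 1.8ⁿ ≥ 4 ÷ (576/9991) = 9991/144.
1.8⁷ = 4782969/78125 falls short of 9991/144 but 1.8⁸ = 43046721/390625 reaches it, so n = 8.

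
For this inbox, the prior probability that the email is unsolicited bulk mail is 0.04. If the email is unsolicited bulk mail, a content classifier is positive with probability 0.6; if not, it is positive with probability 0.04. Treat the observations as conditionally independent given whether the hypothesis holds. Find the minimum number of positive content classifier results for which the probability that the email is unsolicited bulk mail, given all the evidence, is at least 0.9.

2

Prior odds = 0.04/0.96 = 1/24.
Likelihood ratio of a positive = 0.6/0.04 = 15.
Target posterior odds = 0.9/0.1 = 9.
Require 15ⁿ ≥ 9 ÷ (1/24) = 216.
15¹ = 15 falls short of 216 but 15² = 225 reaches it, so n = 2.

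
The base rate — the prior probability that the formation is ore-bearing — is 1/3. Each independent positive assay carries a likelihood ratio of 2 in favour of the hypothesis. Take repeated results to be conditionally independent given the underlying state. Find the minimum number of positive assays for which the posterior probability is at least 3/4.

Prior odds: (1/3) ÷ (2/3) = 0.5.
Likelihood ratio per positive assay = 2.
Target posterior odds = 0.75/0.25 = 3.
Require 2ⁿ ≥ 3 ÷ 0.5 = 6.
2² = 4 falls short of 6 but 2³ = 8 reaches it, so n = 3.

3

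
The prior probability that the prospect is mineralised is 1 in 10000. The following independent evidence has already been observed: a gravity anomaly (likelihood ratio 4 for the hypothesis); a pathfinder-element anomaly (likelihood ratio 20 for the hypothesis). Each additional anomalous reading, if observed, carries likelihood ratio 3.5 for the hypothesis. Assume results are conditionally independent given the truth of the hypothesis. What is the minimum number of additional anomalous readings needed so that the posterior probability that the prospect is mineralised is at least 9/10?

6

Prior odds = 0.0001/0.9999 = 1/9999.
Combined Bayes factor of the evidence already in hand = 4 × 20 = 80.
Odds after that evidence = (1/9999) × 80 = 80/9999.
Target odds = 0.9/0.1 = 9.
Need 3.5ⁿ ≥ 9 ÷ (80/9999) = 1124.8875.
3.5⁵ = 525.21875 falls short of 1124.8875 but 3.5⁶ = 1838.265625 reaches it, so n = 6.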